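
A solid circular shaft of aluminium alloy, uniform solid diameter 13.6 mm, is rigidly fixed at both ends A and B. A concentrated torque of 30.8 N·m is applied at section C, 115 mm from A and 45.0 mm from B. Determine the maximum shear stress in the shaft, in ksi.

With uniform GJ and both ends fixed, compatibility θ_AC = θ_CB gives T_A·a = T_B·b, together with T_A + T_B = T₀.
T_A = T₀·b/(a+b) = 30.80·45.0/160.0 = 8.662 N·m; T_B = 22.14 N·m.
τ in each portion: τ_AC = 1.75×10^7 Pa, τ_CB = 4.48×10^7 Pa; maximum is in CB.
τ_max = T_CB·r/J = 22.14·0.00680/3.36×10^-9 = 4.482×10^7 Pa.

6.50 ksi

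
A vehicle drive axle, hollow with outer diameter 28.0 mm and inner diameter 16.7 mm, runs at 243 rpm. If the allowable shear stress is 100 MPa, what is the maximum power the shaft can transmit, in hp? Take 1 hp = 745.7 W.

12.8 hp

J = π(d_o⁴ − d_i⁴)/32 = π(0.0280⁴ − 0.0167⁴)/32 = 5.271×10^-8 m⁴.
T_max = τ_allow·J/r = 1.00×10^8 × 5.271×10^-8 / 0.0140 = 376.5 N·m.
ω = 2π·243/60 = 25.45 rad/s, so P_max = T_max·ω = 9580 W.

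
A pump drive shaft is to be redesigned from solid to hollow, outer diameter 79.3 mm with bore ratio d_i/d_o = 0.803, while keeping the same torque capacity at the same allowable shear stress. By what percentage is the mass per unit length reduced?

Equal τ_max and T ⇒ the solid shaft needs d_s³ = d_o³(1−k⁴), so d_s = 79.3·(1−0.803⁴)^(1/3) = 66.29 mm.
Area ratio A_h/A_s = d_o²(1−k²)/d_s² = (1−k²)/(1−k⁴)^(2/3) = 0.5082.
Mass saving = 1 − 0.5082 = 49.2 %.

49.2 %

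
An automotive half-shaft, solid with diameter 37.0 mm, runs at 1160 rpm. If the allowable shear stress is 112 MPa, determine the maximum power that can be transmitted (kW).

J = πd⁴/32 = π(0.0370)⁴/32 = 1.840×10^-7 m⁴.
T_max = τ_allow·J/r = 1.12×10^8 × 1.840×10^-7 / 0.0185 = 1114 N·m.
ω = 2π·1160/60 = 121.5 rad/s, so P_max = T_max·ω = 1.353×10^5 W.

135 kW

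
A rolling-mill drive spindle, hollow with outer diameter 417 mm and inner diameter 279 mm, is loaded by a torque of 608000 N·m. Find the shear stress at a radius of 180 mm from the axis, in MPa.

J = π(d_o⁴ − d_i⁴)/32 = π(0.417⁴ − 0.279⁴)/32 = 2.374×10^-3 m⁴.
Shear stress varies linearly with radius: τ = T·r/J = 608000 × 0.180 / 2.374×10^-3 = 4.611×10^7 Pa.

46.1 MPa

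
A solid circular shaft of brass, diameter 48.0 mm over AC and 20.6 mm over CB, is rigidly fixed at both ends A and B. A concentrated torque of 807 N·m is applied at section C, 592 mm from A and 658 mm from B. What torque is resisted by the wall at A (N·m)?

Compatibility: T_A·a/J_AC = T_B·b/J_CB with T_A + T_B = T₀.
J_AC = 5.21×10^-7 m⁴, J_CB = 1.77×10^-8 m⁴, so T_A = T₀·(J_AC/a)/((J_AC/a)+(J_CB/b)) = 783.1 N·m, T_B = 23.90 N·m.

783 N·m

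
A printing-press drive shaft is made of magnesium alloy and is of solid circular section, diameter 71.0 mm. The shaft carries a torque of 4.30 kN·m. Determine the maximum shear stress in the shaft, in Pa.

6.12e7 Pa

J = πd⁴/32 = π(0.0710)⁴/32 = 2.495×10^-6 m⁴.
τ_max = T·r/J = 4300 × 0.0355 / 2.495×10^-6 = 6.119×10^7 Pa.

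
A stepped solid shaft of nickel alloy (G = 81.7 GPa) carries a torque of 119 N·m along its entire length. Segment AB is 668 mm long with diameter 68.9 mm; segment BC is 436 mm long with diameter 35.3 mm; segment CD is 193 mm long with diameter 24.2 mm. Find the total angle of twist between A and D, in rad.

0.0130 rad

J_AB = π(0.0689)⁴/32 = 2.21×10^-6 m⁴; J_BC = π(0.0353)⁴/32 = 1.52×10^-7 m⁴; J_CD = π(0.0242)⁴/32 = 3.37×10^-8 m⁴.
θ = (T/G)·Σ L_i/J_i = (119.0/81.7×10⁹)·(0.668/2.21×10^-6 + 0.436/1.52×10^-7 + 0.193/3.37×10^-8) = 0.01295 rad.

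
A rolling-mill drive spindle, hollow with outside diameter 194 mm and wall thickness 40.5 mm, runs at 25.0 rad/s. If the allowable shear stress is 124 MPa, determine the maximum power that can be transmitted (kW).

3930 kW

J = π(d_o⁴ − d_i⁴)/32 = π(0.194⁴ − 0.113⁴)/32 = 1.231×10^-4 m⁴.
T_max = τ_allow·J/r = 1.24×10^8 × 1.231×10^-4 / 0.0970 = 157300 N·m.
ω = 25.0 rad/s, so P_max = T_max·ω = 3.933×10^6 W.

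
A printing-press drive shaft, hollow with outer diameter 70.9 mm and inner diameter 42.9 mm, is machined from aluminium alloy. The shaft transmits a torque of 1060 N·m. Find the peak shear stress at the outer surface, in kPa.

17500 kPa

J = π(d_o⁴ − d_i⁴)/32 = π(0.0709⁴ − 0.0429⁴)/32 = 2.148×10^-6 m⁴.
τ_max = T·r/J = 1060 × 0.0355 / 2.148×10^-6 = 1.749×10^7 Pa.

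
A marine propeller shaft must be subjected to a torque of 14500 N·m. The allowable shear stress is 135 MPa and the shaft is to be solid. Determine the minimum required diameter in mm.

For a solid shaft τ_max = 16T/(πd³), so d = (16T/(π τ_allow))^(1/3) = (16·14500/(π·1.35×10^8))^(1/3) = 0.08178 m.

81.8 mm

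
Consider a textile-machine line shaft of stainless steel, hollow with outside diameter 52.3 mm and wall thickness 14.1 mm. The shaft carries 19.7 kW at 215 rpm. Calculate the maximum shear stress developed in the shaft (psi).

4730 psi

ω = 2π·215/60 = 22.51 rad/s, so T = P/ω = 19.7×10³ / 22.51 = 875.0 N·m.
J = π(d_o⁴ − d_i⁴)/32 = π(0.0523⁴ − 0.0241⁴)/32 = 7.014×10^-7 m⁴.
τ_max = T·r/J = 875.0 × 0.0261 / 7.014×10^-7 = 3.262×10^7 Pa.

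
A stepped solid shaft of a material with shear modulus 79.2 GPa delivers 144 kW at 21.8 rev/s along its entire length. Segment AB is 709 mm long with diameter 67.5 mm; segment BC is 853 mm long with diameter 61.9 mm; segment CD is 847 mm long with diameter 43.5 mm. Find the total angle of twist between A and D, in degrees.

ω = 2π·21.8 = 137.0 rad/s, so T = P/ω = 144×10³ / 137.0 = 1051 N·m.
J_AB = π(0.0675)⁴/32 = 2.04×10^-6 m⁴; J_BC = π(0.0619)⁴/32 = 1.44×10^-6 m⁴; J_CD = π(0.0435)⁴/32 = 3.52×10^-7 m⁴.
θ = (T/G)·Σ L_i/J_i = (1051/79.2×10⁹)·(0.709/2.04×10^-6 + 0.853/1.44×10^-6 + 0.847/3.52×10^-7) = 0.04446 rad.

2.55°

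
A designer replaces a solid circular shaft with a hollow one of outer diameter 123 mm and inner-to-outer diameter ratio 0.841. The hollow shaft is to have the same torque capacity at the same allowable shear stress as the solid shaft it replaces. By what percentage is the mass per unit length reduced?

Equal τ_max and T ⇒ the solid shaft needs d_s³ = d_o³(1−k⁴), so d_s = 123·(1−0.841⁴)^(1/3) = 97.61 mm.
Area ratio A_h/A_s = d_o²(1−k²)/d_s² = (1−k²)/(1−k⁴)^(2/3) = 0.4648.
Mass saving = 1 − 0.4648 = 53.5 %.

53.5 %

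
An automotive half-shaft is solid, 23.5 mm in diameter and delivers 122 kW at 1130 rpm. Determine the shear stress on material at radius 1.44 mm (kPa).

ω = 2π·1130/60 = 118.3 rad/s, so T = P/ω = 122×10³ / 118.3 = 1031 N·m.
J = πd⁴/32 = π(0.0235)⁴/32 = 2.994×10^-8 m⁴.
Shear stress varies linearly with radius: τ = T·r/J = 1031 × 0.00144 / 2.994×10^-8 = 4.958×10^7 Pa.

49600 kPa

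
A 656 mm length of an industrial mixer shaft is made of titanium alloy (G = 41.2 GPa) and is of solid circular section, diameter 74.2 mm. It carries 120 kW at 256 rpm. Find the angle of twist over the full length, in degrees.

ω = 2π·256/60 = 26.81 rad/s, so T = P/ω = 120×10³ / 26.81 = 4476 N·m.
J = πd⁴/32 = π(0.0742)⁴/32 = 2.976×10^-6 m⁴.
θ = T·L/(G·J) = 4476 × 0.656 / (41.2×10⁹ × 2.976×10^-6) = 0.02395 rad.

1.37°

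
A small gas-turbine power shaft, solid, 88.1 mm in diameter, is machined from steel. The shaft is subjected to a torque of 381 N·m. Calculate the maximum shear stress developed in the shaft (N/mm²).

2.84 N/mm²

J = πd⁴/32 = π(0.0881)⁴/32 = 5.914×10^-6 m⁴.
τ_max = T·r/J = 381.0 × 0.0440 / 5.914×10^-6 = 2.838×10^6 Pa.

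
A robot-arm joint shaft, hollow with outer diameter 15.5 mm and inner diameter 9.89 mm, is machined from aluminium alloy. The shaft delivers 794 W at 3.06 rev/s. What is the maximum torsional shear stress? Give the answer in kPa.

67700 kPa

ω = 2π·3.06 = 19.23 rad/s, so T = P/ω = 794 / 19.23 = 41.30 N·m.
J = π(d_o⁴ − d_i⁴)/32 = π(0.0155⁴ − 0.00989⁴)/32 = 4.727×10^-9 m⁴.
τ_max = T·r/J = 41.30 × 0.00775 / 4.727×10^-9 = 6.770×10^7 Pa.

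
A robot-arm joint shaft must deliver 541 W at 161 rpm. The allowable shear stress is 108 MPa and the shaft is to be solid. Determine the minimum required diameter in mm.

11.5 mm

ω = 2π·161/60 = 16.86 rad/s, so T = P/ω = 541 / 16.86 = 32.09 N·m.
For a solid shaft τ_max = 16T/(πd³), so d = (16T/(π τ_allow))^(1/3) = (16·32.09/(π·1.08×10^8))^(1/3) = 0.01148 m.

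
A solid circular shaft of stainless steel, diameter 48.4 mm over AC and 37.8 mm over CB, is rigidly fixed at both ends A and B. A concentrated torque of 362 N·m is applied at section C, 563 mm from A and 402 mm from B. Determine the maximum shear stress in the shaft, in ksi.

Compatibility: T_A·a/J_AC = T_B·b/J_CB with T_A + T_B = T₀.
J_AC = 5.39×10^-7 m⁴, J_CB = 2.00×10^-7 m⁴, so T_A = T₀·(J_AC/a)/((J_AC/a)+(J_CB/b)) = 238.0 N·m, T_B = 124.0 N·m.
τ in each portion: τ_AC = 1.07×10^7 Pa, τ_CB = 1.17×10^7 Pa; maximum is in CB.
τ_max = T_CB·r/J = 124.0·0.0189/2.00×10^-7 = 1.169×10^7 Pa.

1.70 ksi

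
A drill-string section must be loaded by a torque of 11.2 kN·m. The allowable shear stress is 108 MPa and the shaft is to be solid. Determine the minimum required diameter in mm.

For a solid shaft τ_max = 16T/(πd³), so d = (16T/(π τ_allow))^(1/3) = (16·11200/(π·1.08×10^8))^(1/3) = 0.08083 m.

80.8 mm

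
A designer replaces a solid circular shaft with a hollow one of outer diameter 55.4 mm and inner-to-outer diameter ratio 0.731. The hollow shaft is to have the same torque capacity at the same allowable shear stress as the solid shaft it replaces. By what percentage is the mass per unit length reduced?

41.7 %

Equal τ_max and T ⇒ the solid shaft needs d_s³ = d_o³(1−k⁴), so d_s = 55.4·(1−0.731⁴)^(1/3) = 49.53 mm.
Area ratio A_h/A_s = d_o²(1−k²)/d_s² = (1−k²)/(1−k⁴)^(2/3) = 0.5826.
Mass saving = 1 − 0.5826 = 41.7 %.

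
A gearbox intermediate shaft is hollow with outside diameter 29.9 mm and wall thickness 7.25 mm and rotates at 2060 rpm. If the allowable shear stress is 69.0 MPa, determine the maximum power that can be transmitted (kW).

J = π(d_o⁴ − d_i⁴)/32 = π(0.0299⁴ − 0.0154⁴)/32 = 7.294×10^-8 m⁴.
T_max = τ_allow·J/r = 6.90×10^7 × 7.294×10^-8 / 0.0149 = 336.7 N·m.
ω = 2π·2060/60 = 215.7 rad/s, so P_max = T_max·ω = 7.263×10^4 W.

72.6 kW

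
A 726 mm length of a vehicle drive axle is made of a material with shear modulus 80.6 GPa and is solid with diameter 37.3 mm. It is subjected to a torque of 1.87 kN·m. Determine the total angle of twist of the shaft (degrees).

5.08°

J = πd⁴/32 = π(0.0373)⁴/32 = 1.900×10^-7 m⁴.
θ = T·L/(G·J) = 1870 × 0.726 / (80.6×10⁹ × 1.900×10^-7) = 0.08864 rad.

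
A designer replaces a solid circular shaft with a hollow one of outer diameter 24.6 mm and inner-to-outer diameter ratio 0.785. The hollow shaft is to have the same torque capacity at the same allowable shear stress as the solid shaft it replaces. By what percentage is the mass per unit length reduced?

47.2 %

Equal τ_max and T ⇒ the solid shaft needs d_s³ = d_o³(1−k⁴), so d_s = 24.6·(1−0.785⁴)^(1/3) = 20.98 mm.
Area ratio A_h/A_s = d_o²(1−k²)/d_s² = (1−k²)/(1−k⁴)^(2/3) = 0.5277.
Mass saving = 1 − 0.5277 = 47.2 %.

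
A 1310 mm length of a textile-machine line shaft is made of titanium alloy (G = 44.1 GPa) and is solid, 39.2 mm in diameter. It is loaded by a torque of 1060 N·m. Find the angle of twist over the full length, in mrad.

136 mrad

J = πd⁴/32 = π(0.0392)⁴/32 = 2.318×10^-7 m⁴.
θ = T·L/(G·J) = 1060 × 1.31 / (44.1×10⁹ × 2.318×10^-7) = 0.1358 rad.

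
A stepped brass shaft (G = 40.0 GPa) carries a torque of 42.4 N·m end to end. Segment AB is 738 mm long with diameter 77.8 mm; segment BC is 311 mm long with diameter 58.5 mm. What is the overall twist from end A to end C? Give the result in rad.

J_AB = π(0.0778)⁴/32 = 3.60×10^-6 m⁴; J_BC = π(0.0585)⁴/32 = 1.15×10^-6 m⁴.
θ = (T/G)·Σ L_i/J_i = (42.40/40.0×10⁹)·(0.738/3.60×10^-6 + 0.311/1.15×10^-6) = 5.042×10^-4 rad.

5.04e-4 rad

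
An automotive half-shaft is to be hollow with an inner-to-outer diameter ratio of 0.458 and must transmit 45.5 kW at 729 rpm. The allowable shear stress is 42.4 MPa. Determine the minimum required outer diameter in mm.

42.2 mm

ω = 2π·729/60 = 76.34 rad/s, so T = P/ω = 45.5×10³ / 76.34 = 596.0 N·m.
For a hollow shaft with d_i/d_o = 0.458: τ_max = 16T/(π d_o³ (1−k⁴)), so d_o = [16T/(π τ_allow (1−k⁴))]^(1/3) = [16·596.0/(π·4.24×10^7·0.9560)]^(1/3) = 0.04215 m.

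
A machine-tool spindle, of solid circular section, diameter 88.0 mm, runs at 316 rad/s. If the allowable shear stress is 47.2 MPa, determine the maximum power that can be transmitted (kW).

2000 kW

J = πd⁴/32 = π(0.0880)⁴/32 = 5.887×10^-6 m⁴.
T_max = τ_allow·J/r = 4.72×10^7 × 5.887×10^-6 / 0.0440 = 6316 N·m.
ω = 316 rad/s, so P_max = T_max·ω = 1.996×10^6 W.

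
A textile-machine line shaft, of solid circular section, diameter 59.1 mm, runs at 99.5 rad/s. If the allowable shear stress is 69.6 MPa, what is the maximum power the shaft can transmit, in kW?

281 kW

J = πd⁴/32 = π(0.0591)⁴/32 = 1.198×10^-6 m⁴.
T_max = τ_allow·J/r = 6.96×10^7 × 1.198×10^-6 / 0.0295 = 2821 N·m.
ω = 99.5 rad/s, so P_max = T_max·ω = 2.807×10^5 W.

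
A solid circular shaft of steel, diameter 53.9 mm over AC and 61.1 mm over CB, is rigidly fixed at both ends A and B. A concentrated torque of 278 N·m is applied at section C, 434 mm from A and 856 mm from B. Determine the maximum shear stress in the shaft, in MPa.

4.92 MPa

Compatibility: T_A·a/J_AC = T_B·b/J_CB with T_A + T_B = T₀.
J_AC = 8.29×10^-7 m⁴, J_CB = 1.37×10^-6 m⁴, so T_A = T₀·(J_AC/a)/((J_AC/a)+(J_CB/b)) = 151.3 N·m, T_B = 126.7 N·m.
τ in each portion: τ_AC = 4.92×10^6 Pa, τ_CB = 2.83×10^6 Pa; maximum is in AC.
τ_max = T_AC·r/J = 151.3·0.0269/8.29×10^-7 = 4.921×10^6 Pa.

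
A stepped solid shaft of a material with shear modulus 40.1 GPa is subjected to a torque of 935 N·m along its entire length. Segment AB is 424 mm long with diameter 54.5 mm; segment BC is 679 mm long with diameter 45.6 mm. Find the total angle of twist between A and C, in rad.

J_AB = π(0.0545)⁴/32 = 8.66×10^-7 m⁴; J_BC = π(0.0456)⁴/32 = 4.24×10^-7 m⁴.
θ = (T/G)·Σ L_i/J_i = (935.0/40.1×10⁹)·(0.424/8.66×10^-7 + 0.679/4.24×10^-7) = 0.04871 rad.

0.0487 rad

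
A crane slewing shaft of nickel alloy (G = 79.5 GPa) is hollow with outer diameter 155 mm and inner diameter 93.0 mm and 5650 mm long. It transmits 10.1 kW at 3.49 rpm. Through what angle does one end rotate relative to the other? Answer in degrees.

ω = 2π·3.49/60 = 0.3655 rad/s, so T = P/ω = 10.1×10³ / 0.3655 = 27640 N·m.
J = π(d_o⁴ − d_i⁴)/32 = π(0.155⁴ − 0.0930⁴)/32 = 4.932×10^-5 m⁴.
θ = T·L/(G·J) = 27640 × 5.65 / (79.5×10⁹ × 4.932×10^-5) = 0.03982 rad.

2.28°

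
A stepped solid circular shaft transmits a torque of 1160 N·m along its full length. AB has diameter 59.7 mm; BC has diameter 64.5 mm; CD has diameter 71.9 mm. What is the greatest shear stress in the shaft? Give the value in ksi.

Under the same torque, τ_max = 16T/(πd³) is largest where d is smallest — segment AB (d = 59.7 mm).
τ_max = 16·1160/(π·(0.0597)³) = 2.777×10^7 Pa.

4.03 ksi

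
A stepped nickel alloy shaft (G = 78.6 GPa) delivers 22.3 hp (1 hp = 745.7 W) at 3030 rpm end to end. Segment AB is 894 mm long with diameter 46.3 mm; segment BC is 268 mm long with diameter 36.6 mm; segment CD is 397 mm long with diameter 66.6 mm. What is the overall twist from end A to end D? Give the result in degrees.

ω = 2π·3030/60 = 317.3 rad/s, so T = P/ω = 22.3×745.7 / 317.3 = 52.41 N·m.
J_AB = π(0.0463)⁴/32 = 4.51×10^-7 m⁴; J_BC = π(0.0366)⁴/32 = 1.76×10^-7 m⁴; J_CD = π(0.0666)⁴/32 = 1.93×10^-6 m⁴.
θ = (T/G)·Σ L_i/J_i = (52.41/78.6×10⁹)·(0.894/4.51×10^-7 + 0.268/1.76×10^-7 + 0.397/1.93×10^-6) = 2.473×10^-3 rad.

0.142°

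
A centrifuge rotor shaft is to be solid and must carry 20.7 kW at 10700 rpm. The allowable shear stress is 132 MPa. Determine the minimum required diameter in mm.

ω = 2π·10700/60 = 1121 rad/s, so T = P/ω = 20.7×10³ / 1121 = 18.47 N·m.
For a solid shaft τ_max = 16T/(πd³), so d = (16T/(π τ_allow))^(1/3) = (16·18.47/(π·1.32×10^8))^(1/3) = 0.008933 m.

8.93 mm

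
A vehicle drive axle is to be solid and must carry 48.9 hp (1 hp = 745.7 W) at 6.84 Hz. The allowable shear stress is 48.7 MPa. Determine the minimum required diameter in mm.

ω = 2π·6.84 = 42.98 rad/s, so T = P/ω = 48.9×745.7 / 42.98 = 848.5 N·m.
For a solid shaft τ_max = 16T/(πd³), so d = (16T/(π τ_allow))^(1/3) = (16·848.5/(π·4.87×10^7))^(1/3) = 0.04460 m.

44.6 mm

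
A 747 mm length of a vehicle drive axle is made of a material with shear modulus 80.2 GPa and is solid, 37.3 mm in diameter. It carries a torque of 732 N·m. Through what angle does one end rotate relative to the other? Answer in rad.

J = πd⁴/32 = π(0.0373)⁴/32 = 1.900×10^-7 m⁴.
θ = T·L/(G·J) = 732.0 × 0.747 / (80.2×10⁹ × 1.900×10^-7) = 0.03588 rad.

0.0359 rad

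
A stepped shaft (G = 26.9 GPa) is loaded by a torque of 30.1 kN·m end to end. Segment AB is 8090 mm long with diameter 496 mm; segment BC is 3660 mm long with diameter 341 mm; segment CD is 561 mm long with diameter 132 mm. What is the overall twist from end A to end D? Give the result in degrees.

1.47°

J_AB = π(0.496)⁴/32 = 5.94×10^-3 m⁴; J_BC = π(0.341)⁴/32 = 1.33×10^-3 m⁴; J_CD = π(0.132)⁴/32 = 2.98×10^-5 m⁴.
θ = (T/G)·Σ L_i/J_i = (30100/26.9×10⁹)·(8.09/5.94×10^-3 + 3.66/1.33×10^-3 + 0.561/2.98×10^-5) = 0.02567 rad.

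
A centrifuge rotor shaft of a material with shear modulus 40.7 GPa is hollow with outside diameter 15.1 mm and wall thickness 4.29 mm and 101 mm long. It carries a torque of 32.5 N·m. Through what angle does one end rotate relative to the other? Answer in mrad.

J = π(d_o⁴ − d_i⁴)/32 = π(0.0151⁴ − 0.00652⁴)/32 = 4.927×10^-9 m⁴.
θ = T·L/(G·J) = 32.50 × 0.101 / (40.7×10⁹ × 4.927×10^-9) = 0.01637 rad.

16.4 mrad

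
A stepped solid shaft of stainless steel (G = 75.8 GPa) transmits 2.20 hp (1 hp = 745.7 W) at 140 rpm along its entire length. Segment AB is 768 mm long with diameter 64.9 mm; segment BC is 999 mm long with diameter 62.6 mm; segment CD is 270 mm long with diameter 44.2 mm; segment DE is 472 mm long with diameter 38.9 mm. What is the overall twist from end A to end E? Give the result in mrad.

5.79 mrad

ω = 2π·140/60 = 14.66 rad/s, so T = P/ω = 2.20×745.7 / 14.66 = 111.9 N·m.
J_AB = π(0.0649)⁴/32 = 1.74×10^-6 m⁴; J_BC = π(0.0626)⁴/32 = 1.51×10^-6 m⁴; J_CD = π(0.0442)⁴/32 = 3.75×10^-7 m⁴; J_DE = π(0.0389)⁴/32 = 2.25×10^-7 m⁴.
θ = (T/G)·Σ L_i/J_i = (111.9/75.8×10⁹)·(0.768/1.74×10^-6 + 0.999/1.51×10^-6 + 0.270/3.75×10^-7 + 0.472/2.25×10^-7) = 5.792×10^-3 rad.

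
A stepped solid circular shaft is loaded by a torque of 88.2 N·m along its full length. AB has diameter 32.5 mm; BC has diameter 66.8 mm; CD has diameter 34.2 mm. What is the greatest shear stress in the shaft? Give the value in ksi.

1.90 ksi

Under the same torque, τ_max = 16T/(πd³) is largest where d is smallest — segment AB (d = 32.5 mm).
τ_max = 16·88.20/(π·(0.0325)³) = 1.309×10^7 Pa.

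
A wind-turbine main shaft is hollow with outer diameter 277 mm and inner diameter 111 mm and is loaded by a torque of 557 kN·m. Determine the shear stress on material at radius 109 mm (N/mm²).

108 N/mm²

J = π(d_o⁴ − d_i⁴)/32 = π(0.277⁴ − 0.111⁴)/32 = 5.631×10^-4 m⁴.
Shear stress varies linearly with radius: τ = T·r/J = 557000 × 0.109 / 5.631×10^-4 = 1.078×10^8 Pa.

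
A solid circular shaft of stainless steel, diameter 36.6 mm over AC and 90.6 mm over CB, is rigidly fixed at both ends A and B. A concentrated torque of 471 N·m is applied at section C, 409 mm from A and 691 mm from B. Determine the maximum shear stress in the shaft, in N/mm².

3.09 N/mm²

Compatibility: T_A·a/J_AC = T_B·b/J_CB with T_A + T_B = T₀.
J_AC = 1.76×10^-7 m⁴, J_CB = 6.61×10^-6 m⁴, so T_A = T₀·(J_AC/a)/((J_AC/a)+(J_CB/b)) = 20.28 N·m, T_B = 450.7 N·m.
τ in each portion: τ_AC = 2.11×10^6 Pa, τ_CB = 3.09×10^6 Pa; maximum is in CB.
τ_max = T_CB·r/J = 450.7·0.0453/6.61×10^-6 = 3.087×10^6 Pa.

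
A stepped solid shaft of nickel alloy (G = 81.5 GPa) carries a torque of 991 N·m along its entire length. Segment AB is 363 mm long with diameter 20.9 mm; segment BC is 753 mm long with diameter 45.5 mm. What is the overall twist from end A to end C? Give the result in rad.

0.257 rad

J_AB = π(0.0209)⁴/32 = 1.87×10^-8 m⁴; J_BC = π(0.0455)⁴/32 = 4.21×10^-7 m⁴.
θ = (T/G)·Σ L_i/J_i = (991.0/81.5×10⁹)·(0.363/1.87×10^-8 + 0.753/4.21×10^-7) = 0.2574 rad.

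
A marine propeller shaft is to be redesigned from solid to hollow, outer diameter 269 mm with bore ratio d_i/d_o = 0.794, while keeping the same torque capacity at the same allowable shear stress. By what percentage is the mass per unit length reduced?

Equal τ_max and T ⇒ the solid shaft needs d_s³ = d_o³(1−k⁴), so d_s = 269·(1−0.794⁴)^(1/3) = 227.2 mm.
Area ratio A_h/A_s = d_o²(1−k²)/d_s² = (1−k²)/(1−k⁴)^(2/3) = 0.5180.
Mass saving = 1 − 0.5180 = 48.2 %.

48.2 %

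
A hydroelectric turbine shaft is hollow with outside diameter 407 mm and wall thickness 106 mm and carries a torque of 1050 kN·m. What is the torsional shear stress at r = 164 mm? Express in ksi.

9.79 ksi

J = π(d_o⁴ − d_i⁴)/32 = π(0.407⁴ − 0.195⁴)/32 = 2.552×10^-3 m⁴.
Shear stress varies linearly with radius: τ = T·r/J = 1.050e6 × 0.164 / 2.552×10^-3 = 6.748×10^7 Pa.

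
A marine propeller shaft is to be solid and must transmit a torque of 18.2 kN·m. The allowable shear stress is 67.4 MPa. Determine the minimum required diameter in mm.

For a solid shaft τ_max = 16T/(πd³), so d = (16T/(π τ_allow))^(1/3) = (16·18200/(π·6.74×10^7))^(1/3) = 0.1112 m.

111 mm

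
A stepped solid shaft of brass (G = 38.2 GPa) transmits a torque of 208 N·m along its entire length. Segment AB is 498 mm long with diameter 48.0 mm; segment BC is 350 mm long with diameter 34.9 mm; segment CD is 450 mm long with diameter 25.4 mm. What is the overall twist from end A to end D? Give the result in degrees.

J_AB = π(0.0480)⁴/32 = 5.21×10^-7 m⁴; J_BC = π(0.0349)⁴/32 = 1.46×10^-7 m⁴; J_CD = π(0.0254)⁴/32 = 4.09×10^-8 m⁴.
θ = (T/G)·Σ L_i/J_i = (208.0/38.2×10⁹)·(0.498/5.21×10^-7 + 0.350/1.46×10^-7 + 0.450/4.09×10^-8) = 0.07825 rad.

4.48°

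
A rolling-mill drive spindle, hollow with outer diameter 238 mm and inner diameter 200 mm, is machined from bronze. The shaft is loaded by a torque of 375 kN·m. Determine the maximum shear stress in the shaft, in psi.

J = π(d_o⁴ − d_i⁴)/32 = π(0.238⁴ − 0.200⁴)/32 = 1.579×10^-4 m⁴.
τ_max = T·r/J = 375000 × 0.119 / 1.579×10^-4 = 2.826×10^8 Pa.

41000 psi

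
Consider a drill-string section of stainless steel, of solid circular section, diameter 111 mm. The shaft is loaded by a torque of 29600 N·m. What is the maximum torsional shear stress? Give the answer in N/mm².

J = πd⁴/32 = π(0.111)⁴/32 = 1.490×10^-5 m⁴.
τ_max = T·r/J = 29600 × 0.0555 / 1.490×10^-5 = 1.102×10^8 Pa.

110 N/mm²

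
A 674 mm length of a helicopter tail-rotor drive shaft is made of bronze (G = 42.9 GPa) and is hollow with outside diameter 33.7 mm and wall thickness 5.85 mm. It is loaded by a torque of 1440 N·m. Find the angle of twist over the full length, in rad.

0.218 rad

J = π(d_o⁴ − d_i⁴)/32 = π(0.0337⁴ − 0.0220⁴)/32 = 1.036×10^-7 m⁴.
θ = T·L/(G·J) = 1440 × 0.674 / (42.9×10⁹ × 1.036×10^-7) = 0.2183 rad.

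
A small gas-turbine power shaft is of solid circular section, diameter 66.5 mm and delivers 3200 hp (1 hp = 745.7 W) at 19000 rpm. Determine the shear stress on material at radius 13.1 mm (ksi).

ω = 2π·19000/60 = 1990 rad/s, so T = P/ω = 3200×745.7 / 1990 = 1199 N·m.
J = πd⁴/32 = π(0.0665)⁴/32 = 1.920×10^-6 m⁴.
Shear stress varies linearly with radius: τ = T·r/J = 1199 × 0.0131 / 1.920×10^-6 = 8.183×10^6 Pa.

1.19 ksi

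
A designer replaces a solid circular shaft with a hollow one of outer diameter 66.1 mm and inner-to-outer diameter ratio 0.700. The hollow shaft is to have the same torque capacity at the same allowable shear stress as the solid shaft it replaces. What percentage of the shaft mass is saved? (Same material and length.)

38.8 %

Equal τ_max and T ⇒ the solid shaft needs d_s³ = d_o³(1−k⁴), so d_s = 66.1·(1−0.700⁴)^(1/3) = 60.32 mm.
Area ratio A_h/A_s = d_o²(1−k²)/d_s² = (1−k²)/(1−k⁴)^(2/3) = 0.6124.
Mass saving = 1 − 0.6124 = 38.8 %.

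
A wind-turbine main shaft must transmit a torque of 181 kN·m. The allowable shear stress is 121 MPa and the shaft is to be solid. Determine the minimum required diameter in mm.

For a solid shaft τ_max = 16T/(πd³), so d = (16T/(π τ_allow))^(1/3) = (16·181000/(π·1.21×10^8))^(1/3) = 0.1968 m.

197 mm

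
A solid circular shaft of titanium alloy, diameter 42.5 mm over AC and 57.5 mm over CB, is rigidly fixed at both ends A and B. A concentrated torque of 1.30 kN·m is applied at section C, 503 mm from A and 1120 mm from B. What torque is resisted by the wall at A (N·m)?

519 N·m

Compatibility: T_A·a/J_AC = T_B·b/J_CB with T_A + T_B = T₀.
J_AC = 3.20×10^-7 m⁴, J_CB = 1.07×10^-6 m⁴, so T_A = T₀·(J_AC/a)/((J_AC/a)+(J_CB/b)) = 519.0 N·m, T_B = 781.0 N·m.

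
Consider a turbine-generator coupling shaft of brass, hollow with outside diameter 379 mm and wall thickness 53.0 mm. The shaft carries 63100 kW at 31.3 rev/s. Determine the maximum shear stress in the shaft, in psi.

5960 psi

ω = 2π·31.3 = 196.7 rad/s, so T = P/ω = 63100×10³ / 196.7 = 320900 N·m.
J = π(d_o⁴ − d_i⁴)/32 = π(0.379⁴ − 0.273⁴)/32 = 1.480×10^-3 m⁴.
τ_max = T·r/J = 320900 × 0.190 / 1.480×10^-3 = 4.107×10^7 Pa.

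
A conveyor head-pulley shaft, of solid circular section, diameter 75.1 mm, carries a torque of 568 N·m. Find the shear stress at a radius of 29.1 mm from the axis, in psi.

J = πd⁴/32 = π(0.0751)⁴/32 = 3.123×10^-6 m⁴.
Shear stress varies linearly with radius: τ = T·r/J = 568.0 × 0.0291 / 3.123×10^-6 = 5.293×10^6 Pa.

768 psi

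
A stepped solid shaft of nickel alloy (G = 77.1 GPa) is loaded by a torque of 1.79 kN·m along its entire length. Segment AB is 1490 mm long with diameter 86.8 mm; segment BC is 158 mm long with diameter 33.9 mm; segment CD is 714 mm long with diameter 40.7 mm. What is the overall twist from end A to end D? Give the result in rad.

0.0960 rad

J_AB = π(0.0868)⁴/32 = 5.57×10^-6 m⁴; J_BC = π(0.0339)⁴/32 = 1.30×10^-7 m⁴; J_CD = π(0.0407)⁴/32 = 2.69×10^-7 m⁴.
θ = (T/G)·Σ L_i/J_i = (1790/77.1×10⁹)·(1.49/5.57×10^-6 + 0.158/1.30×10^-7 + 0.714/2.69×10^-7) = 0.09603 rad.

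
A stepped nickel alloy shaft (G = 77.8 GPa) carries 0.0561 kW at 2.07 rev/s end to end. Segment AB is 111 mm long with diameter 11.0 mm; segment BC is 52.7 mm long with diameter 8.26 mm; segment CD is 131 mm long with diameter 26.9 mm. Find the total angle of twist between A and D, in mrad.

ω = 2π·2.07 = 13.01 rad/s, so T = P/ω = 0.0561×10³ / 13.01 = 4.313 N·m.
J_AB = π(0.0110)⁴/32 = 1.44×10^-9 m⁴; J_BC = π(0.00826)⁴/32 = 4.57×10^-10 m⁴; J_CD = π(0.0269)⁴/32 = 5.14×10^-8 m⁴.
θ = (T/G)·Σ L_i/J_i = (4.313/77.8×10⁹)·(0.111/1.44×10^-9 + 0.0527/4.57×10^-10 + 0.131/5.14×10^-8) = 0.01082 rad.

10.8 mrad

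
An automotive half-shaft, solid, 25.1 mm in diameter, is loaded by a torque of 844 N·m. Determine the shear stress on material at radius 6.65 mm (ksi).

20.9 ksi

J = πd⁴/32 = π(0.0251)⁴/32 = 3.897×10^-8 m⁴.
Shear stress varies linearly with radius: τ = T·r/J = 844.0 × 0.00665 / 3.897×10^-8 = 1.440×10^8 Pa.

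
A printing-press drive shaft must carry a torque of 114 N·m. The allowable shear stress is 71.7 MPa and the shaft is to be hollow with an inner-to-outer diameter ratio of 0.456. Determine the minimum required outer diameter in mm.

For a hollow shaft with d_i/d_o = 0.456: τ_max = 16T/(π d_o³ (1−k⁴)), so d_o = [16T/(π τ_allow (1−k⁴))]^(1/3) = [16·114.0/(π·7.17×10^7·0.9568)]^(1/3) = 0.02038 m.

20.4 mm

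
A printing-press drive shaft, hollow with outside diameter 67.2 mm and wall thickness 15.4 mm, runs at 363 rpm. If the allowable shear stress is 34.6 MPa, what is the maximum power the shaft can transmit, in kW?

71.6 kW

J = π(d_o⁴ − d_i⁴)/32 = π(0.0672⁴ − 0.0364⁴)/32 = 1.830×10^-6 m⁴.
T_max = τ_allow·J/r = 3.46×10^7 × 1.830×10^-6 / 0.0336 = 1884 N·m.
ω = 2π·363/60 = 38.01 rad/s, so P_max = T_max·ω = 7.162×10^4 W.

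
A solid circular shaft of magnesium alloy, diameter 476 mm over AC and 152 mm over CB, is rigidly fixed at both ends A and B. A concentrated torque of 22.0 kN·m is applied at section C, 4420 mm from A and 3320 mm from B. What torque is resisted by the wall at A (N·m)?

Compatibility: T_A·a/J_AC = T_B·b/J_CB with T_A + T_B = T₀.
J_AC = 5.04×10^-3 m⁴, J_CB = 5.24×10^-5 m⁴, so T_A = T₀·(J_AC/a)/((J_AC/a)+(J_CB/b)) = 21700 N·m, T_B = 300.4 N·m.

21700 N·m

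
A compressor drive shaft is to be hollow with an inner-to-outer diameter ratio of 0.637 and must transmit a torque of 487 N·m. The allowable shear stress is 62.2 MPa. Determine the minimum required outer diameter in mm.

36.3 mm

For a hollow shaft with d_i/d_o = 0.637: τ_max = 16T/(π d_o³ (1−k⁴)), so d_o = [16T/(π τ_allow (1−k⁴))]^(1/3) = [16·487.0/(π·6.22×10^7·0.8354)]^(1/3) = 0.03628 m.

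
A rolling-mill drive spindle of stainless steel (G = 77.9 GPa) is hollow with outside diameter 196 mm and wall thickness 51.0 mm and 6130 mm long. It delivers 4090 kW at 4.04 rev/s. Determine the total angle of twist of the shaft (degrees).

ω = 2π·4.04 = 25.38 rad/s, so T = P/ω = 4090×10³ / 25.38 = 161100 N·m.
J = π(d_o⁴ − d_i⁴)/32 = π(0.196⁴ − 0.0940⁴)/32 = 1.372×10^-4 m⁴.
θ = T·L/(G·J) = 161100 × 6.13 / (77.9×10⁹ × 1.372×10^-4) = 0.09240 rad.

5.29°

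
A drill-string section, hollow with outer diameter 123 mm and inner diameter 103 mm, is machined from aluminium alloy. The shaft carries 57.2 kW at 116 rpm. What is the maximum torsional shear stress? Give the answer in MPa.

ω = 2π·116/60 = 12.15 rad/s, so T = P/ω = 57.2×10³ / 12.15 = 4709 N·m.
J = π(d_o⁴ − d_i⁴)/32 = π(0.123⁴ − 0.103⁴)/32 = 1.142×10^-5 m⁴.
τ_max = T·r/J = 4709 × 0.0615 / 1.142×10^-5 = 2.536×10^7 Pa.

25.4 MPa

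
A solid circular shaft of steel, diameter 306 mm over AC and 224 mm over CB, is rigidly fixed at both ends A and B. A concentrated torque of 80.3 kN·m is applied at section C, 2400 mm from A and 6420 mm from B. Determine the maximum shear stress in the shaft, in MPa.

Compatibility: T_A·a/J_AC = T_B·b/J_CB with T_A + T_B = T₀.
J_AC = 8.61×10^-4 m⁴, J_CB = 2.47×10^-4 m⁴, so T_A = T₀·(J_AC/a)/((J_AC/a)+(J_CB/b)) = 72520 N·m, T_B = 7784 N·m.
τ in each portion: τ_AC = 1.29×10^7 Pa, τ_CB = 3.53×10^6 Pa; maximum is in AC.
τ_max = T_AC·r/J = 72520·0.153/8.61×10^-4 = 1.289×10^7 Pa.

12.9 MPa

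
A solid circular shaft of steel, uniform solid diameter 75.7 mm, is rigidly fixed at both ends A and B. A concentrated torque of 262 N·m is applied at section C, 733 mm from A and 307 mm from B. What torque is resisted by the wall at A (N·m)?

With uniform GJ and both ends fixed, compatibility θ_AC = θ_CB gives T_A·a = T_B·b, together with T_A + T_B = T₀.
T_A = T₀·b/(a+b) = 262.0·307/1040 = 77.34 N·m; T_B = 184.7 N·m.

77.3 N·m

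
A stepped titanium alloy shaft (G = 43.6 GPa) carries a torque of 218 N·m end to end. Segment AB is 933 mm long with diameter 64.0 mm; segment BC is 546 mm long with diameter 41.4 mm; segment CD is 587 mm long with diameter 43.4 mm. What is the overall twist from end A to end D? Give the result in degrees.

J_AB = π(0.0640)⁴/32 = 1.65×10^-6 m⁴; J_BC = π(0.0414)⁴/32 = 2.88×10^-7 m⁴; J_CD = π(0.0434)⁴/32 = 3.48×10^-7 m⁴.
θ = (T/G)·Σ L_i/J_i = (218.0/43.6×10⁹)·(0.933/1.65×10^-6 + 0.546/2.88×10^-7 + 0.587/3.48×10^-7) = 0.02072 rad.

1.19°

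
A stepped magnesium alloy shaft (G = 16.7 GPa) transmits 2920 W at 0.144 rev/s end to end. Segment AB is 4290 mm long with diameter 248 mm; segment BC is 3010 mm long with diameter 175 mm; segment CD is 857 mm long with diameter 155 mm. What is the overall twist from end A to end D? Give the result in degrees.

ω = 2π·0.144 = 0.9048 rad/s, so T = P/ω = 2920 / 0.9048 = 3227 N·m.
J_AB = π(0.248)⁴/32 = 3.71×10^-4 m⁴; J_BC = π(0.175)⁴/32 = 9.21×10^-5 m⁴; J_CD = π(0.155)⁴/32 = 5.67×10^-5 m⁴.
θ = (T/G)·Σ L_i/J_i = (3227/16.7×10⁹)·(4.29/3.71×10^-4 + 3.01/9.21×10^-5 + 0.857/5.67×10^-5) = 0.01147 rad.

0.657°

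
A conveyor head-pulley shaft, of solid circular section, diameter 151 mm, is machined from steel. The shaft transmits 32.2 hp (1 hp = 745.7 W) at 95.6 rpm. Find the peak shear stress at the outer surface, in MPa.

3.55 MPa

ω = 2π·95.6/60 = 10.01 rad/s, so T = P/ω = 32.2×745.7 / 10.01 = 2398 N·m.
J = πd⁴/32 = π(0.151)⁴/32 = 5.104×10^-5 m⁴.
τ_max = T·r/J = 2398 × 0.0755 / 5.104×10^-5 = 3.548×10^6 Pa.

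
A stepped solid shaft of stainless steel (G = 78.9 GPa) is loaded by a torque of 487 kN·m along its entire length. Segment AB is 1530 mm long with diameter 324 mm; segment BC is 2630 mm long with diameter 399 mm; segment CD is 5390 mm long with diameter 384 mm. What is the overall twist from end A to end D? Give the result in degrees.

1.77°

J_AB = π(0.324)⁴/32 = 1.08×10^-3 m⁴; J_BC = π(0.399)⁴/32 = 2.49×10^-3 m⁴; J_CD = π(0.384)⁴/32 = 2.13×10^-3 m⁴.
θ = (T/G)·Σ L_i/J_i = (487000/78.9×10⁹)·(1.53/1.08×10^-3 + 2.63/2.49×10^-3 + 5.39/2.13×10^-3) = 0.03084 rad.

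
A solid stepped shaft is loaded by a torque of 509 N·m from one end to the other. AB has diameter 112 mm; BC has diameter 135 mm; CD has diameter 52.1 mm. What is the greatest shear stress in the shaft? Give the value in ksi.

Under the same torque, τ_max = 16T/(πd³) is largest where d is smallest — segment CD (d = 52.1 mm).
τ_max = 16·509.0/(π·(0.0521)³) = 1.833×10^7 Pa.

2.66 ksi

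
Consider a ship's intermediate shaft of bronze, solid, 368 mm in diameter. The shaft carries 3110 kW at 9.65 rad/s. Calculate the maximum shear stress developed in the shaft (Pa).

ω = 9.65 rad/s, so T = P/ω = 3110×10³ / 9.650 = 322300 N·m.
J = πd⁴/32 = π(0.368)⁴/32 = 1.800×10^-3 m⁴.
τ_max = T·r/J = 322300 × 0.184 / 1.800×10^-3 = 3.294×10^7 Pa.

3.29e7 Pa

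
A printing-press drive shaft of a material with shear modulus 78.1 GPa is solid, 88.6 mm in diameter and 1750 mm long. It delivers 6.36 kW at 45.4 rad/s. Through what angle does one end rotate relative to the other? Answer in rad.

ω = 45.4 rad/s, so T = P/ω = 6.36×10³ / 45.40 = 140.1 N·m.
J = πd⁴/32 = π(0.0886)⁴/32 = 6.050×10^-6 m⁴.
θ = T·L/(G·J) = 140.1 × 1.75 / (78.1×10⁹ × 6.050×10^-6) = 5.189×10^-4 rad.

5.19e-4 rad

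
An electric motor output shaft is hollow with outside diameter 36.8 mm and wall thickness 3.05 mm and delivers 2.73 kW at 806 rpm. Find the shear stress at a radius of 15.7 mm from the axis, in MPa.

ω = 2π·806/60 = 84.40 rad/s, so T = P/ω = 2.73×10³ / 84.40 = 32.34 N·m.
J = π(d_o⁴ − d_i⁴)/32 = π(0.0368⁴ − 0.0307⁴)/32 = 9.284×10^-8 m⁴.
Shear stress varies linearly with radius: τ = T·r/J = 32.34 × 0.0157 / 9.284×10^-8 = 5.470×10^6 Pa.

5.47 MPa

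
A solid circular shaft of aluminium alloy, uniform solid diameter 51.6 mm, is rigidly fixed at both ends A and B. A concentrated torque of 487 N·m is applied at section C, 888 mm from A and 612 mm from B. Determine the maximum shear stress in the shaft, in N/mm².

With uniform GJ and both ends fixed, compatibility θ_AC = θ_CB gives T_A·a = T_B·b, together with T_A + T_B = T₀.
T_A = T₀·b/(a+b) = 487.0·612/1500 = 198.7 N·m; T_B = 288.3 N·m.
τ in each portion: τ_AC = 7.37×10^6 Pa, τ_CB = 1.07×10^7 Pa; maximum is in CB.
τ_max = T_CB·r/J = 288.3·0.0258/6.96×10^-7 = 1.069×10^7 Pa.

10.7 N/mm²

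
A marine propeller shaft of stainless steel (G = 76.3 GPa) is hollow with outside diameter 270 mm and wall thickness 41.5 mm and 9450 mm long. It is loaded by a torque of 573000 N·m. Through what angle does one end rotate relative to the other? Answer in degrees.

J = π(d_o⁴ − d_i⁴)/32 = π(0.270⁴ − 0.187⁴)/32 = 4.017×10^-4 m⁴.
θ = T·L/(G·J) = 573000 × 9.45 / (76.3×10⁹ × 4.017×10^-4) = 0.1767 rad.

10.1°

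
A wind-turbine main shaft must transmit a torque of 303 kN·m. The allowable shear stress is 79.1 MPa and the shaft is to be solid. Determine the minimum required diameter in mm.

269 mm

For a solid shaft τ_max = 16T/(πd³), so d = (16T/(π τ_allow))^(1/3) = (16·303000/(π·7.91×10^7))^(1/3) = 0.2692 m.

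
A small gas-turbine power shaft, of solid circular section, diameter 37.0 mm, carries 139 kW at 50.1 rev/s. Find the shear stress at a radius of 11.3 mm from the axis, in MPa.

ω = 2π·50.1 = 314.8 rad/s, so T = P/ω = 139×10³ / 314.8 = 441.6 N·m.
J = πd⁴/32 = π(0.0370)⁴/32 = 1.840×10^-7 m⁴.
Shear stress varies linearly with radius: τ = T·r/J = 441.6 × 0.0113 / 1.840×10^-7 = 2.712×10^7 Pa.

27.1 MPa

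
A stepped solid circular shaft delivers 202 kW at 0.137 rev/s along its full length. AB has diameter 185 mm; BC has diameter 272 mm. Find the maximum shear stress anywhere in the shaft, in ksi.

ω = 2π·0.137 = 0.8608 rad/s, so T = P/ω = 202×10³ / 0.8608 = 234700 N·m.
Under the same torque, τ_max = 16T/(πd³) is largest where d is smallest — segment AB (d = 185 mm).
τ_max = 16·234700/(π·(0.185)³) = 1.888×10^8 Pa.

27.4 ksi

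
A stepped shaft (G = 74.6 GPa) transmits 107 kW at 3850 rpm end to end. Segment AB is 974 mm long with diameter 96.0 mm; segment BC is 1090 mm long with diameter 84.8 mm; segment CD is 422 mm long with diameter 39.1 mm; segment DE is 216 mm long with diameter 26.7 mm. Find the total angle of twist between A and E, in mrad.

ω = 2π·3850/60 = 403.2 rad/s, so T = P/ω = 107×10³ / 403.2 = 265.4 N·m.
J_AB = π(0.0960)⁴/32 = 8.34×10^-6 m⁴; J_BC = π(0.0848)⁴/32 = 5.08×10^-6 m⁴; J_CD = π(0.0391)⁴/32 = 2.29×10^-7 m⁴; J_DE = π(0.0267)⁴/32 = 4.99×10^-8 m⁴.
θ = (T/G)·Σ L_i/J_i = (265.4/74.6×10⁹)·(0.974/8.34×10^-6 + 1.09/5.08×10^-6 + 0.422/2.29×10^-7 + 0.216/4.99×10^-8) = 0.02312 rad.

23.1 mrad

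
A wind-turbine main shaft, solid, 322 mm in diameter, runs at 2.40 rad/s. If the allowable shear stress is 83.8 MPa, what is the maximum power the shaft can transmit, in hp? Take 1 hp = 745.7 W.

1770 hp

J = πd⁴/32 = π(0.322)⁴/32 = 1.055×10^-3 m⁴.
T_max = τ_allow·J/r = 8.38×10^7 × 1.055×10^-3 / 0.161 = 549300 N·m.
ω = 2.40 rad/s, so P_max = T_max·ω = 1.318×10^6 W.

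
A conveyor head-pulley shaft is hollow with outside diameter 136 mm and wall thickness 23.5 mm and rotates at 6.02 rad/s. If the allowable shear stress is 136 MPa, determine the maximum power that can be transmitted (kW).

J = π(d_o⁴ − d_i⁴)/32 = π(0.136⁴ − 0.0890⁴)/32 = 2.743×10^-5 m⁴.
T_max = τ_allow·J/r = 1.36×10^8 × 2.743×10^-5 / 0.0680 = 54850 N·m.
ω = 6.02 rad/s, so P_max = T_max·ω = 3.302×10^5 W.

330 kW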